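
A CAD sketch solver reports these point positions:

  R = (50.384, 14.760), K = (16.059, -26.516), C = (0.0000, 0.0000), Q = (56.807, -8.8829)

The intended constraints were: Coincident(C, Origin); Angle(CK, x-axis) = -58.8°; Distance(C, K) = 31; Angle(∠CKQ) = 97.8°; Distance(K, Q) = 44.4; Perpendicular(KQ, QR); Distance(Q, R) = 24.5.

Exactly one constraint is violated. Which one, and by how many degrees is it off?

Perpendicular(KQ, QR) — off by 8.20°.

C = (0.00, 0.00) ✓; CK at -58.80° ✓; |CK| = 31.00 ✓; ∠CKQ = 97.80° ✓; |KQ| = 44.40 ✓; ∠(KQ, QR) = 81.80° ✗; |QR| = 24.50 ✓.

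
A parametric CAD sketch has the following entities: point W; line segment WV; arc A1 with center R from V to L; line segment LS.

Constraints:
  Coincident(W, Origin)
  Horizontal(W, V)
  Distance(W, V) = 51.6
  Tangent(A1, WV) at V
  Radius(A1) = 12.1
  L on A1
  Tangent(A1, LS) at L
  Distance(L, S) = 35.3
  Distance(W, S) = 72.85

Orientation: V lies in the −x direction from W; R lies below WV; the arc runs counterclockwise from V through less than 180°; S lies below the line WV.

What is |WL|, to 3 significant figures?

65.1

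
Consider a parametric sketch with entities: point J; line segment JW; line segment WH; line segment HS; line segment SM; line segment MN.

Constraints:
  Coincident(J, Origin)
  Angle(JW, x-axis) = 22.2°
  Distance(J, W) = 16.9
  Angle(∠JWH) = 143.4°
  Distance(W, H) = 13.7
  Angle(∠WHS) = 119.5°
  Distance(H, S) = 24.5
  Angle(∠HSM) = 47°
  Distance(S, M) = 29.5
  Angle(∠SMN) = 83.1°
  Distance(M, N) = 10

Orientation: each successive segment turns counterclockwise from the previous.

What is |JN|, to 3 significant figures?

15.0

∠HSM = 47.0° gives SM at -108° from the x-axis; with |SM| = 29.5, M = (1.79, 11.4). ∠SMN = 83.1° gives MN at -10.8° from the x-axis; with |MN| = 10.0, N = (11.6, 9.49). Then |JN| = |N − J| = 15.0.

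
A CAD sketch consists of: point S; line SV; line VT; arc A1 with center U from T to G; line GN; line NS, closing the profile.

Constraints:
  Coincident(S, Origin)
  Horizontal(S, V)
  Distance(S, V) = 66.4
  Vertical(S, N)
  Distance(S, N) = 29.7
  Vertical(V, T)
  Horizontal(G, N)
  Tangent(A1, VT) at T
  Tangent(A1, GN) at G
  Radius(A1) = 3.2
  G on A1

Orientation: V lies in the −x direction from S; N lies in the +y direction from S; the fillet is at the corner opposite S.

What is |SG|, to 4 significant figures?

69.83

The virtual corner opposite S is at (-66.40, 29.70). The tangent condition forces UT to be normal to VT and since A1 is tangent to GN there, UG ⟂ GN, with radius 3.2, so the center U sits 3.2 in from both sides at U = (-63.20, 26.50). That places the tangent points at T = (-66.40, 26.50) on VT and G = (-63.20, 29.70) on GN. Then |SG| = |G − S| = 69.83.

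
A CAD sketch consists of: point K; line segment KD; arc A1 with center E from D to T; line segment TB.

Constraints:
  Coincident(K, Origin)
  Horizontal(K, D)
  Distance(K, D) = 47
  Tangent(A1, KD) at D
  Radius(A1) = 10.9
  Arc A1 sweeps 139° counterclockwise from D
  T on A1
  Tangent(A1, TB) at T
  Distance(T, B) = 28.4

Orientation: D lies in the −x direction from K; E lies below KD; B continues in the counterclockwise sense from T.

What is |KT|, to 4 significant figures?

57.43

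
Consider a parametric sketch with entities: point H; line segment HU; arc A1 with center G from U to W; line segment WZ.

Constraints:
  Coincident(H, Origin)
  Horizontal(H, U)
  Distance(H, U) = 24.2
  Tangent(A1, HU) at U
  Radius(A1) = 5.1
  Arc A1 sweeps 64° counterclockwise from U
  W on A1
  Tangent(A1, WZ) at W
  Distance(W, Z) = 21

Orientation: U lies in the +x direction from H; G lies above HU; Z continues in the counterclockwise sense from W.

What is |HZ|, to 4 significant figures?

43.77

On A1, U sits at bearing -90° from G; a 64° counterclockwise sweep puts W at bearing -26°, so W = G + 5.1·(cos -26°, sin -26°) = (28.78, 2.864). The tangent condition forces GW to be normal to WZ, so WZ runs along (−sin -26°, cos -26°); with |WZ| = 21.0, Z = (37.99, 21.74). Then |HZ| = |Z − H| = 43.77.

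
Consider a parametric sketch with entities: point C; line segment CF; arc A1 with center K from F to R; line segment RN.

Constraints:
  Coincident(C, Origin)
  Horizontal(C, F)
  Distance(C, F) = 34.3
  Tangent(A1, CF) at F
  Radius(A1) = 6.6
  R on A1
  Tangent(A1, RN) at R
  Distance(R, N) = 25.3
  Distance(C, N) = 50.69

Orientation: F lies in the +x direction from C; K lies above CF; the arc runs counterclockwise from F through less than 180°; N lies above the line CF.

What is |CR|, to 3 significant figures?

41.5

C is at the origin; CF is horizontal with |CF| = 34.3 and F on the +x side, so F = (34.3, 0.00). A1 meets CF tangentially, so KF is at right angles to CF, so K = F + (0, 6.6) = (34.3, 6.60). Since KR ⟂ RN (tangency), |KN| = √(6.6² + 25.3²) = 26.1 regardless of where R sits on A1. So N lies on both circle(C, 50.69) and circle(K, 26.1); the above-CF intersection is N = (39.1, 32.3). R is the foot of the tangent from N: R = (40.9, 7.08).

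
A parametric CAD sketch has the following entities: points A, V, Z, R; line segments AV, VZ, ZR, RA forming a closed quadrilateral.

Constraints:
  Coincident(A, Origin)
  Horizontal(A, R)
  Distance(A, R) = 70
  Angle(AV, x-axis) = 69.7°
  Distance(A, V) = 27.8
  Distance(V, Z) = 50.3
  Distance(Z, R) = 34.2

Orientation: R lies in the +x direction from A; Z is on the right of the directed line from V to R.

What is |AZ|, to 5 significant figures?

41.782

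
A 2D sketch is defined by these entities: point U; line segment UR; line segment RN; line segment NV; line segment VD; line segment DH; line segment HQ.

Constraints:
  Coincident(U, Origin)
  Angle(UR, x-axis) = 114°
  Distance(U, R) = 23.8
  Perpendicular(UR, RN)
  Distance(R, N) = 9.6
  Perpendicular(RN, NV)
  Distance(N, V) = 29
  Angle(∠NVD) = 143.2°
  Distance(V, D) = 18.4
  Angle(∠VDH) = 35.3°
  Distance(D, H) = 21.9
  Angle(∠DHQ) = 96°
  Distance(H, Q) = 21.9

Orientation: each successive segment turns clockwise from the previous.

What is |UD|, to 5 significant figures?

19.984

The perpendicularity gives NV at right angles to RN, so NV runs at -66.000°; with |NV| = 29.0, V = (10.885, -0.84576). ∠NVD = 143.2° gives VD at -102.80° from the x-axis; with |VD| = 18.4, D = (6.8086, -18.789). Then |UD| = |D − U| = 19.984.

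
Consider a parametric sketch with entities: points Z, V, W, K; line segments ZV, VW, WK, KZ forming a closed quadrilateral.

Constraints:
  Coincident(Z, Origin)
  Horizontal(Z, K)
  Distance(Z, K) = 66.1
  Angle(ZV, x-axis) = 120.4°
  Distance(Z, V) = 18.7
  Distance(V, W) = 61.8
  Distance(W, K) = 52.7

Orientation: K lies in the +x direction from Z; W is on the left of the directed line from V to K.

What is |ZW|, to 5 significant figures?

64.664

Checks: |VW| = 61.80 ✓; |WK| = 52.70 ✓.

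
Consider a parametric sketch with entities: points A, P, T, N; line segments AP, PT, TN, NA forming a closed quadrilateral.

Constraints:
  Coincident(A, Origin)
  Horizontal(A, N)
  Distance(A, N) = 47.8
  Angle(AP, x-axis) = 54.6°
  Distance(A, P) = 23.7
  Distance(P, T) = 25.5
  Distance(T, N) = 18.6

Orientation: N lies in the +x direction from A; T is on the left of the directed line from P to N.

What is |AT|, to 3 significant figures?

42.4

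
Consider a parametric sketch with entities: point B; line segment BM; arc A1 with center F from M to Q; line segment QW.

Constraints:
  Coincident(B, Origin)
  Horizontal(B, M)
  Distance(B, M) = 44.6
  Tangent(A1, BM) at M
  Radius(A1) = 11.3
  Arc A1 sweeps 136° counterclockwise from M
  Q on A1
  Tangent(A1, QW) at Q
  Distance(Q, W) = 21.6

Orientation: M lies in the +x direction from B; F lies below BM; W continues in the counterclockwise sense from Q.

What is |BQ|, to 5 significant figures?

41.570

B is at the origin; B and M share the same y with |BM| = 44.6 and M on the +x side, so M = (44.600, 0.0000). A1 meets BM tangentially, so FM is at right angles to BM, so F = M + (0, -11.3) = (44.600, -11.300). On A1, M sits at bearing 90° from F; a 136° counterclockwise sweep puts Q at bearing 226°, so Q = F + 11.3·(cos 226°, sin 226°) = (36.750, -19.429). Then |BQ| = |Q − B| = 41.570.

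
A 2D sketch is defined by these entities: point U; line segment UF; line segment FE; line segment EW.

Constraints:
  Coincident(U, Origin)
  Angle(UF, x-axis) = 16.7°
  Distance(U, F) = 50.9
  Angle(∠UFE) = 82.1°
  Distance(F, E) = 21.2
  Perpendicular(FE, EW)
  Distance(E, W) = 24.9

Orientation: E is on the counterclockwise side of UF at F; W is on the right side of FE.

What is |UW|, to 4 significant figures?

76.64

U is at the origin; UF runs at 16.7° with length 50.9, so F = 50.9·(cos 16.7°, sin 16.7°) = (48.75, 14.63). ∠UFE = 82.1°, so FE runs at 16.7° + (180° − 82.1°) = 114.6° from the x-axis; with |FE| = 21.2, E = F + 21.2·(cos 114.6°, sin 114.6°) = (39.93, 33.90). FE is perpendicular to EW; with |EW| = 24.9 on the right of FE, W = E + 24.9·(0.9092, 0.4163) = (62.57, 44.27). Then |UW| = |W − U| = 76.64.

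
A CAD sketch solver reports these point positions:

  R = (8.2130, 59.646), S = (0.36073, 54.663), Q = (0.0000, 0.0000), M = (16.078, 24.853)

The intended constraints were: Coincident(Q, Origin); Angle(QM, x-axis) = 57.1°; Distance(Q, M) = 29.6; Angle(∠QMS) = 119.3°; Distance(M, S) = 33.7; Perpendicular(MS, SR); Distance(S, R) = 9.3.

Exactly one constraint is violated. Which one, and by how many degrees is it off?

Perpendicular(MS, SR) — off by 4.60°.

Q = (0.00, 0.00) ✓; QM at 57.10° ✓; |QM| = 29.60 ✓; ∠QMS = 119.3° ✓; |MS| = 33.70 ✓; ∠(MS, SR) = 85.40° ✗; |SR| = 9.300 ✓.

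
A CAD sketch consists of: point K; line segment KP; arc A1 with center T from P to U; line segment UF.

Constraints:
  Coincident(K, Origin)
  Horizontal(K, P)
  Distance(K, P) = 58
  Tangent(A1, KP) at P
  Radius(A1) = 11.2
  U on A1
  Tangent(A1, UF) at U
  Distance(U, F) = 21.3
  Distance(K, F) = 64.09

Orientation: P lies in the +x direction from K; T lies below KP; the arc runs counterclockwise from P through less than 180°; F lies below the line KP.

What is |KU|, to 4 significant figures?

49.52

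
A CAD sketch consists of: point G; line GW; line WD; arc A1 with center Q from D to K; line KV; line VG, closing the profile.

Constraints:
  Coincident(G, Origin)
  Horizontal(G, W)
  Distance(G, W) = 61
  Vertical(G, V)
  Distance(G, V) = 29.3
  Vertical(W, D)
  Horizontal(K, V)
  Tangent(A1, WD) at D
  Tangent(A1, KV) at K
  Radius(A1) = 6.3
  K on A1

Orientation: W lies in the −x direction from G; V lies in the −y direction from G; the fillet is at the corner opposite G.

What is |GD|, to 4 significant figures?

65.19

G is at the origin; G and W share the same y with |GW| = 61.0 and W on the −x side, so W = (-61.00, 0.000). GV is vertical with |GV| = 29.3 and V on the −y side, so V = (0.000, -29.30). The virtual corner opposite G is at (-61.00, -29.30). Since A1 is tangent to WD there, QD ⟂ WD and since A1 is tangent to KV there, QK ⟂ KV, with radius 6.3, so the center Q sits 6.3 in from both sides at Q = (-54.70, -23.00). That places the tangent points at D = (-61.00, -23.00) on WD and K = (-54.70, -29.30) on KV. Then |GD| = |D − G| = 65.19.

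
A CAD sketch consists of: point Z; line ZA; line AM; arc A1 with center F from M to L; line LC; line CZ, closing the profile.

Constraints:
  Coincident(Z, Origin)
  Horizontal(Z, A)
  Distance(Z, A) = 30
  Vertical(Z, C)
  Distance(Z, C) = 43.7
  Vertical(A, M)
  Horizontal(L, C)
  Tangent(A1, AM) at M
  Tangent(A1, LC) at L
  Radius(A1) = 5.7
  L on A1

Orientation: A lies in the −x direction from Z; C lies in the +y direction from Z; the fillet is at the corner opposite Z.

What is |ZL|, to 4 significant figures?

50.00

The virtual corner opposite Z is at (-30.00, 43.70). The tangent condition forces FM to be normal to AM and the tangent condition forces FL to be normal to LC, with radius 5.7, so the center F sits 5.7 in from both sides at F = (-24.30, 38.00). That places the tangent points at M = (-30.00, 38.00) on AM and L = (-24.30, 43.70) on LC. Then |ZL| = |L − Z| = 50.00.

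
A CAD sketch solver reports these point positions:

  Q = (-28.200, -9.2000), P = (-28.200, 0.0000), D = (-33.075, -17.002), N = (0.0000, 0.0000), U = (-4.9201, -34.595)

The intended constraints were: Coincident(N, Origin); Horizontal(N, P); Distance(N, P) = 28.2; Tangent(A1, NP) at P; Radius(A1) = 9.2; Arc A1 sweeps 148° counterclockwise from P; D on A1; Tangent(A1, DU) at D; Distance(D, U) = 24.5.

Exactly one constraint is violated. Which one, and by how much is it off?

Distance(D, U) = 24.5 — off by 8.70.

N = (0.00, 0.00) ✓; N.y = 0.00, P.y = 0.00 ✓; |NP| = 28.20 ✓; ∠(QP, PN) = 90.00° ✓; |QP| = 9.200 ✓; bearing(Q→D) − bearing(Q→P) = 148.0° ✓; |QD| = 9.200 ✓; ∠(QD, DU) = 90.00° ✓; |DU| = 33.20 ✗.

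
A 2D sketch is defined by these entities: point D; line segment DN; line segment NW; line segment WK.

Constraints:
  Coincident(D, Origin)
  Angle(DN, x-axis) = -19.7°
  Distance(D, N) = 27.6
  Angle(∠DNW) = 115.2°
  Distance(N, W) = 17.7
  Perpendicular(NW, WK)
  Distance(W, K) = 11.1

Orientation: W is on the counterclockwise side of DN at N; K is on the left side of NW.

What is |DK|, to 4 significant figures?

32.56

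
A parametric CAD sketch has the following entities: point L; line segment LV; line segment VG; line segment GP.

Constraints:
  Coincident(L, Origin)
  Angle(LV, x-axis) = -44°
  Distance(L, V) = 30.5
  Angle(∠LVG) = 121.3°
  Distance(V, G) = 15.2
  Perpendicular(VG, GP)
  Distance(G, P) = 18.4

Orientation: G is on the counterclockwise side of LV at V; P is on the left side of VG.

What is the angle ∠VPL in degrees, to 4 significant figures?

64.30°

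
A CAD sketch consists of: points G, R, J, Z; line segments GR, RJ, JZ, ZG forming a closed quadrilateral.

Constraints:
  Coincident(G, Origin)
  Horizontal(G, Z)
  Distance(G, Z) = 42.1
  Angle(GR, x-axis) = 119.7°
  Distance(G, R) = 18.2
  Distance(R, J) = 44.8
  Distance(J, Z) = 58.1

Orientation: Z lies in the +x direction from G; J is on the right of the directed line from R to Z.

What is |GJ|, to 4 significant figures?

30.14

Checks: |RJ| = 44.80 ✓; |JZ| = 58.10 ✓.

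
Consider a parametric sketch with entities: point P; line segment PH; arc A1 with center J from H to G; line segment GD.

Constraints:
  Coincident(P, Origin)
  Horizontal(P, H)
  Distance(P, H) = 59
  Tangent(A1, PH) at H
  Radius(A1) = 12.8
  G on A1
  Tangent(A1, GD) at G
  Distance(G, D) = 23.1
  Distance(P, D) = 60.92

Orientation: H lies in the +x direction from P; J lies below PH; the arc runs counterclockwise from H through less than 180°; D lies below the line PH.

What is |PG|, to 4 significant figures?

48.33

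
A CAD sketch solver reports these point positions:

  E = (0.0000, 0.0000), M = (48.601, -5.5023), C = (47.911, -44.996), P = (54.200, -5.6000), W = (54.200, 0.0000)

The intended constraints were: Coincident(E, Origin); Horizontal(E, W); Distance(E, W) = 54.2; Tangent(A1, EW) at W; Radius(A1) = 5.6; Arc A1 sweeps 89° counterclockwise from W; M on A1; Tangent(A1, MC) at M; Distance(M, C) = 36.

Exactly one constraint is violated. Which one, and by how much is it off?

Distance(M, C) = 36 — off by 3.50.

E = (0.00, 0.00) ✓; E.y = 0.00, W.y = 0.00 ✓; |EW| = 54.20 ✓; ∠(PW, WE) = 90.00° ✓; |PW| = 5.600 ✓; bearing(P→M) − bearing(P→W) = 89.00° ✓; |PM| = 5.600 ✓; ∠(PM, MC) = 90.00° ✓; |MC| = 39.50 ✗.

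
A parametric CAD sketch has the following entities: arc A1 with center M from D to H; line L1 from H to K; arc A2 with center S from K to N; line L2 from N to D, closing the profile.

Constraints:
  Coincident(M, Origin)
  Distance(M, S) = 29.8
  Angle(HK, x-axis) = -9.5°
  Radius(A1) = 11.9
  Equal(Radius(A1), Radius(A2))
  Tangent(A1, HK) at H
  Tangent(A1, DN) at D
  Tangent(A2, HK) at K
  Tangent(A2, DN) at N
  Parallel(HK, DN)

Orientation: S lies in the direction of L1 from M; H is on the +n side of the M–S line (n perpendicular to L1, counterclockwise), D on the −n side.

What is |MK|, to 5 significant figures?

32.088

The slot axis is L1's direction at -9.5°, so u = (cos -9.5°, sin -9.5°) = (0.98629, -0.16505) and n = (−sin -9.5°, cos -9.5°) = (0.16505, 0.98629). M is at the origin and S lies 29.8 along u from M, so S = 29.8·u = (29.391, -4.9184). Tangency of A1 to both parallel lines with radius 11.9 puts H and D at M ± 11.9·n: H = (1.9641, 11.737), D = (-1.9641, -11.737). Equal radii place K and N the same way about S: K = S + 11.9·n = (31.355, 6.8184), N = S − 11.9·n = (27.427, -16.655). Then |MK| = |K − M| = 32.088.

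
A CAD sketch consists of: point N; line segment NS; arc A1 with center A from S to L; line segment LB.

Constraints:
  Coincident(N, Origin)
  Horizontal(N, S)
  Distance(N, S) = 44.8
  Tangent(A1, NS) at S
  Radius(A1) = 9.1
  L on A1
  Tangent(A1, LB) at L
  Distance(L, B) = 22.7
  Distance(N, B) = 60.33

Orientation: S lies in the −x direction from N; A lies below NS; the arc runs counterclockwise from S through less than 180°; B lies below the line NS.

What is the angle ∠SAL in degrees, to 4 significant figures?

98.14°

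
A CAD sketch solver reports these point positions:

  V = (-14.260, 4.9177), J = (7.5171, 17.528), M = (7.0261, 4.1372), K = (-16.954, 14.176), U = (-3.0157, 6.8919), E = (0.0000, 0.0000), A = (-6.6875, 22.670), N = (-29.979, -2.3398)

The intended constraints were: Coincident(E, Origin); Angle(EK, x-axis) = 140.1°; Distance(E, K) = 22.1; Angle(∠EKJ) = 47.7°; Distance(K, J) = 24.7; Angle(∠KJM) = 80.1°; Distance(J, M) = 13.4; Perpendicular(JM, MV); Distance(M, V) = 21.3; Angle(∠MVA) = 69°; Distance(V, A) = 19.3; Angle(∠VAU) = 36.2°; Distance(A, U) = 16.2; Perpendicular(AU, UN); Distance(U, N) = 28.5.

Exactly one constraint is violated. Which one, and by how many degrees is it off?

Perpendicular(AU, UN) — off by 5.80°.

E = (0.00, 0.00) ✓; EK at 140.1° ✓; |EK| = 22.10 ✓; ∠EKJ = 47.70° ✓; |KJ| = 24.70 ✓; ∠KJM = 80.10° ✓; |JM| = 13.40 ✓; ∠(JM, MV) = 90.00° ✓; |MV| = 21.30 ✓; ∠MVA = 69.00° ✓; |VA| = 19.30 ✓; ∠VAU = 36.20° ✓; |AU| = 16.20 ✓; ∠(AU, UN) = 84.20° ✗; |UN| = 28.50 ✓.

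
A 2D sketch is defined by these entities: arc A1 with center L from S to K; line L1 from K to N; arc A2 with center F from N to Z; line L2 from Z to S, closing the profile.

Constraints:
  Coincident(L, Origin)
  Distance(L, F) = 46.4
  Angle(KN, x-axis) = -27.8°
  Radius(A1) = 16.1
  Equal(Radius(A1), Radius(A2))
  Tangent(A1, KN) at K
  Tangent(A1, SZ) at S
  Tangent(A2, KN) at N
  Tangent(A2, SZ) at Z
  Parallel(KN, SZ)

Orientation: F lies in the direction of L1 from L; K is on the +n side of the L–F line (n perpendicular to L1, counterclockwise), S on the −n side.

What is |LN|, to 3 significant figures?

49.1

Tangency of A1 to both parallel lines with radius 16.1 puts K and S at L ± 16.1·n: K = (7.51, 14.2), S = (-7.51, -14.2). Equal radii place N and Z the same way about F: N = F + 16.1·n = (48.6, -7.40), Z = F − 16.1·n = (33.5, -35.9). Then |LN| = |N − L| = 49.1.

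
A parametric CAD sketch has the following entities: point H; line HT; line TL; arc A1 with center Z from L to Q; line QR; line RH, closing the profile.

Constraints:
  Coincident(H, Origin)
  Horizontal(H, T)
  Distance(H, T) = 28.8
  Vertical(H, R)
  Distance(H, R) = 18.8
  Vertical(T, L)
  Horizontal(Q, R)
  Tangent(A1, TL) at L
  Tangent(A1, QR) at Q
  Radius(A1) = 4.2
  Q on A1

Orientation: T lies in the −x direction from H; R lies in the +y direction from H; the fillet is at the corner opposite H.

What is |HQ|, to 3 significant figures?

31.0

H is at the origin; H and T share the same y with |HT| = 28.8 and T on the −x side, so T = (-28.8, 0.00). HR is vertical with |HR| = 18.8 and R on the +y side, so R = (0.00, 18.8). The virtual corner opposite H is at (-28.8, 18.8). The tangent condition forces ZL to be normal to TL and since A1 is tangent to QR there, ZQ ⟂ QR, with radius 4.2, so the center Z sits 4.2 in from both sides at Z = (-24.6, 14.6). That places the tangent points at L = (-28.8, 14.6) on TL and Q = (-24.6, 18.8) on QR. Then |HQ| = |Q − H| = 31.0.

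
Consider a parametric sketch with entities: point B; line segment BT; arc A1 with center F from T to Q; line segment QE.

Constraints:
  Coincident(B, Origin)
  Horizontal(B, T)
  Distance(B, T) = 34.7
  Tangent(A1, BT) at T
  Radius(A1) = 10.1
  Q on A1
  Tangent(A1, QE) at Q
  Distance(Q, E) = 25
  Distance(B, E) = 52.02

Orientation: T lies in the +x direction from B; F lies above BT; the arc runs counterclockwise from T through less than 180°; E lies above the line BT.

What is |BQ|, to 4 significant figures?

46.24

Checks: |FQ| = 10.10 ✓; ∠(FQ, QE) = 90.00° ✓; |QE| = 25.00 ✓; |BE| = 52.02 ✓.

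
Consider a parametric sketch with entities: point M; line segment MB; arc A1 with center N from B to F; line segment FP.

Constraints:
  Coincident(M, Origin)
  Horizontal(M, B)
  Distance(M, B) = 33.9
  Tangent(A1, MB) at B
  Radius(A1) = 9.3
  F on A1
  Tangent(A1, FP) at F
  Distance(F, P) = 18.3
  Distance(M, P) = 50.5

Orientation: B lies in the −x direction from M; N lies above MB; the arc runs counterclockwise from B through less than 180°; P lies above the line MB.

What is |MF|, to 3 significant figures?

32.4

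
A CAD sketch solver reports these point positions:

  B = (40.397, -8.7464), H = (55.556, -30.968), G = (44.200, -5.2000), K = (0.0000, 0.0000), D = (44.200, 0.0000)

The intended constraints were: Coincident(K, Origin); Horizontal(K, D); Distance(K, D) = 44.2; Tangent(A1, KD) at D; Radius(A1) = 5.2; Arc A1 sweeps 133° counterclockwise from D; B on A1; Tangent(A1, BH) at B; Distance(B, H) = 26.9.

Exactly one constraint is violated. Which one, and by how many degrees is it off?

Tangent(A1, BH) at B — off by 8.70°.

K = (0.00, 0.00) ✓; K.y = 0.00, D.y = 0.00 ✓; |KD| = 44.20 ✓; ∠(GD, DK) = 90.00° ✓; |GD| = 5.200 ✓; bearing(G→B) − bearing(G→D) = 133.0° ✓; |GB| = 5.200 ✓; ∠(GB, BH) = 98.70° ✗; |BH| = 26.90 ✓.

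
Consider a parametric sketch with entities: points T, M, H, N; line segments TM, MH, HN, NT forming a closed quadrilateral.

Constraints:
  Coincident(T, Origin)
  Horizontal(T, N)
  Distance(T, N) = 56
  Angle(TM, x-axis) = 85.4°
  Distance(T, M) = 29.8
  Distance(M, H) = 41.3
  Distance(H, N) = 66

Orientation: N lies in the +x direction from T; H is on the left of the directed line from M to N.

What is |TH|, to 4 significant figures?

67.52

Checks: T.y = 0.00, N.y = 0.00 ✓; |MH| = 41.30 ✓; |HN| = 66.00 ✓.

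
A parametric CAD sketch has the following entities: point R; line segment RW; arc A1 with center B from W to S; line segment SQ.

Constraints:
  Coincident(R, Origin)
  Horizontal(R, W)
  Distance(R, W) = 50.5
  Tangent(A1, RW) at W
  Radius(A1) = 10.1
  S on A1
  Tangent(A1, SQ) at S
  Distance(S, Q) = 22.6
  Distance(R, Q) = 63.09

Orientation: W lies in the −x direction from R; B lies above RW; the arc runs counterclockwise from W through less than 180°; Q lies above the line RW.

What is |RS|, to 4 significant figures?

44.29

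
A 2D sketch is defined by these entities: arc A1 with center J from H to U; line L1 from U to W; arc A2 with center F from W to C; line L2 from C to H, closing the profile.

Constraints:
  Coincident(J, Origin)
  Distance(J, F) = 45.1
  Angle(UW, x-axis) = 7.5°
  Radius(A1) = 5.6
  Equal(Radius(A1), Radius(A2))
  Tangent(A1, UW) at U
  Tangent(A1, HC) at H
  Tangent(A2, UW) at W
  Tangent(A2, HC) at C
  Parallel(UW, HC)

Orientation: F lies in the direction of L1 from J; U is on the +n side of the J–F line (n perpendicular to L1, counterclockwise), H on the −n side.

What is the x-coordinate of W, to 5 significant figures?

43.983

Tangency of A1 to both parallel lines with radius 5.6 puts U and H at J ± 5.6·n: U = (-0.73095, 5.5521), H = (0.73095, -5.5521). Equal radii place W and C the same way about F: W = F + 5.6·n = (43.983, 11.439), C = F − 5.6·n = (45.445, 0.33464). So W.x = 43.983.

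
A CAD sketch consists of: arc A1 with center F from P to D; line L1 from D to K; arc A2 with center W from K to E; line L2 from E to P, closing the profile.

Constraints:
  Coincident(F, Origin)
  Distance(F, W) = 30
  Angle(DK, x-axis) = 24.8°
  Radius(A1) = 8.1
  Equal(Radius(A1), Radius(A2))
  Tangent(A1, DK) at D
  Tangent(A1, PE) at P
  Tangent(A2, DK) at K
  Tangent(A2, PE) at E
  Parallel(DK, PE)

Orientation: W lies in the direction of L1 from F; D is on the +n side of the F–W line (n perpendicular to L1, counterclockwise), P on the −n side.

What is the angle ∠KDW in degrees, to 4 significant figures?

15.11°

The slot axis is L1's direction at 24.8°, so u = (cos 24.8°, sin 24.8°) = (0.9078, 0.4195) and n = (−sin 24.8°, cos 24.8°) = (-0.4195, 0.9078). F is at the origin and W lies 30.0 along u from F, so W = 30.0·u = (27.23, 12.58). Tangency of A1 to both parallel lines with radius 8.1 puts D and P at F ± 8.1·n: D = (-3.398, 7.353), P = (3.398, -7.353). Equal radii place K and E the same way about W: K = W + 8.1·n = (23.84, 19.94), E = W − 8.1·n = (30.63, 5.231). Then cos ∠KDW = DK·DW / (|DK||DW|), giving 15.11°.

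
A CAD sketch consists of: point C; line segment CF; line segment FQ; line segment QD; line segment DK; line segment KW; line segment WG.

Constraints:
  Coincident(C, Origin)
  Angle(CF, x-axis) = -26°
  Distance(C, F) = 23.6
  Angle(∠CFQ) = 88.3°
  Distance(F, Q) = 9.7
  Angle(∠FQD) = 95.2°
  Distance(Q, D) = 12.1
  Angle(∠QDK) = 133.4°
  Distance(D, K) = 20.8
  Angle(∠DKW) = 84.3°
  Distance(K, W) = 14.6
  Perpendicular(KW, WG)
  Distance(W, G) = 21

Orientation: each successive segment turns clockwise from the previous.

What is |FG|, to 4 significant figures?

3.643

∠DKW = 84.3° gives KW at 15.20° from the x-axis; with |KW| = 14.6, W = (12.19, 8.956). KW ⟂ WG, so WG runs at -74.80°; with |WG| = 21.0, G = (17.70, -11.31). Then |FG| = |G − F| = 3.643.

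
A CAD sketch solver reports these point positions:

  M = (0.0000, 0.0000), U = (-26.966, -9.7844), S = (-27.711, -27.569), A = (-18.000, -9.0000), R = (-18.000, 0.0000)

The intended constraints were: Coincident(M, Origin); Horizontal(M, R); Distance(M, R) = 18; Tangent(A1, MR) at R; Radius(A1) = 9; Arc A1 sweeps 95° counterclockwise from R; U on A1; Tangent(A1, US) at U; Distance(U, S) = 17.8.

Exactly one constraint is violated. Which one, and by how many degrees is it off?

Tangent(A1, US) at U — off by 7.40°.

M = (0.00, 0.00) ✓; M.y = 0.00, R.y = 0.00 ✓; |MR| = 18.00 ✓; ∠(AR, RM) = 90.00° ✓; |AR| = 9.000 ✓; bearing(A→U) − bearing(A→R) = 95.00° ✓; |AU| = 9.000 ✓; ∠(AU, US) = 97.40° ✗; |US| = 17.80 ✓.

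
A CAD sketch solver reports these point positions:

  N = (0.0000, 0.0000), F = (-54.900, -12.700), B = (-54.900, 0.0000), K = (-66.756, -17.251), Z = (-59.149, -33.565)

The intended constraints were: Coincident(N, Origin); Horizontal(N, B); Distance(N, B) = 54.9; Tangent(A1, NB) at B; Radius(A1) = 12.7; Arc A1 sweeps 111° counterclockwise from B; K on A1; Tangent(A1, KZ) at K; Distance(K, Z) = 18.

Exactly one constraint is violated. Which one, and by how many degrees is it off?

Tangent(A1, KZ) at K — off by 4.00°.

N = (0.00, 0.00) ✓; N.y = 0.00, B.y = 0.00 ✓; |NB| = 54.90 ✓; ∠(FB, BN) = 90.00° ✓; |FB| = 12.70 ✓; bearing(F→K) − bearing(F→B) = 111.0° ✓; |FK| = 12.70 ✓; ∠(FK, KZ) = 86.00° ✗; |KZ| = 18.00 ✓.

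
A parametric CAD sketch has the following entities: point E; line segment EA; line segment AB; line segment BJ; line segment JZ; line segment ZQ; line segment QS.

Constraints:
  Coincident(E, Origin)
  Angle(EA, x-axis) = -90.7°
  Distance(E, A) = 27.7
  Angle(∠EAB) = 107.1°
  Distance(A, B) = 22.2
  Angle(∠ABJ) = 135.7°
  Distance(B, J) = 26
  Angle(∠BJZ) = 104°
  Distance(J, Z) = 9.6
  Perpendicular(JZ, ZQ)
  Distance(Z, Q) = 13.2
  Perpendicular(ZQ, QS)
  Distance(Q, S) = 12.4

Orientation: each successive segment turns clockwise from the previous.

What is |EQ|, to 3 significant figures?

33.4

∠BJZ = 104.0° gives JZ at 76.1° from the x-axis; with |JZ| = 9.6, Z = (-42.3, -12.5). JZ is perpendicular to ZQ, so ZQ runs at -13.9°; with |ZQ| = 13.2, Q = (-29.5, -15.7). Then |EQ| = |Q − E| = 33.4.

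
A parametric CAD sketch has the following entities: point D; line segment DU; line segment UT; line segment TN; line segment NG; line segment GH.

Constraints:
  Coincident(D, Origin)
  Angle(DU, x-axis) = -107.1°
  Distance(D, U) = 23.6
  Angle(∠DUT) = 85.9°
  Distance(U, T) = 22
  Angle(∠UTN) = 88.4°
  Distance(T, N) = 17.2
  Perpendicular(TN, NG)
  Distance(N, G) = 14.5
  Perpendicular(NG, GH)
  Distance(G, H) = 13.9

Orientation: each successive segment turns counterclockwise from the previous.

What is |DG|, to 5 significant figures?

8.6066

D is at the origin; DU runs at -107.1° with length 23.6, so U = (-6.9394, -22.557). ∠DUT = 85.9° gives UT at -13.000° from the x-axis; with |UT| = 22.0, T = (14.497, -27.506). ∠UTN = 88.4° gives TN at 78.600° from the x-axis; with |TN| = 17.2, N = (17.896, -10.645). TN is perpendicular to NG, so NG runs at 168.60°; with |NG| = 14.5, G = (3.6826, -7.7789). Then |DG| = |G − D| = 8.6066.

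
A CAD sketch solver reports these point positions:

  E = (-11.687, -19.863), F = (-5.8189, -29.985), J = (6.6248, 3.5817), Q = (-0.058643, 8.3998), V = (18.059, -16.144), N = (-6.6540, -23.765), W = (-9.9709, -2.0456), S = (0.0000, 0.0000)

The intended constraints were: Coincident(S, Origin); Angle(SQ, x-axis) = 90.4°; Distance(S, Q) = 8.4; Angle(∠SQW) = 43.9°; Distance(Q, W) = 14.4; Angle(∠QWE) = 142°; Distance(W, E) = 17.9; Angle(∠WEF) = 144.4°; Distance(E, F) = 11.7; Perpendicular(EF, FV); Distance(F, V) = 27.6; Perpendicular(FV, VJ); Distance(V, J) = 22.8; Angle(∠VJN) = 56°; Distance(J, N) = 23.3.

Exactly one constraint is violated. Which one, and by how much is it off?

Distance(J, N) = 23.3 — off by 7.10.

S = (0.00, 0.00) ✓; SQ at 90.40° ✓; |SQ| = 8.400 ✓; ∠SQW = 43.90° ✓; |QW| = 14.40 ✓; ∠QWE = 142.0° ✓; |WE| = 17.90 ✓; ∠WEF = 144.4° ✓; |EF| = 11.70 ✓; ∠(EF, FV) = 90.00° ✓; |FV| = 27.60 ✓; ∠(FV, VJ) = 90.00° ✓; |VJ| = 22.80 ✓; ∠VJN = 56.00° ✓; |JN| = 30.40 ✗.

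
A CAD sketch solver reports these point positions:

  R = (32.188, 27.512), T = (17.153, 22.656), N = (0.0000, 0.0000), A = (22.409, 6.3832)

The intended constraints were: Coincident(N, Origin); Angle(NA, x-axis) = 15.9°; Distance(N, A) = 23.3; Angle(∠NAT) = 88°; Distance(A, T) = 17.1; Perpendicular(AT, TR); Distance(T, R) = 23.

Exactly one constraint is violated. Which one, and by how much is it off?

Distance(T, R) = 23 — off by 7.20.

N = (0.00, 0.00) ✓; NA at 15.90° ✓; |NA| = 23.30 ✓; ∠NAT = 88.00° ✓; |AT| = 17.10 ✓; ∠(AT, TR) = 90.00° ✓; |TR| = 15.80 ✗.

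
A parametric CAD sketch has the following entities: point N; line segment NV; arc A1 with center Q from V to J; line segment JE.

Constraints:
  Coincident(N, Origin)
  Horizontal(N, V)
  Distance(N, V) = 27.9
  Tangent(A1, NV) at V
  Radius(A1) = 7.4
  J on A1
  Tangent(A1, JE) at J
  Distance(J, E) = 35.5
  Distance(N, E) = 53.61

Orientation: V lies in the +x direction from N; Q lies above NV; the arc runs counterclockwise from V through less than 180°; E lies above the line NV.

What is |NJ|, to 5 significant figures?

36.200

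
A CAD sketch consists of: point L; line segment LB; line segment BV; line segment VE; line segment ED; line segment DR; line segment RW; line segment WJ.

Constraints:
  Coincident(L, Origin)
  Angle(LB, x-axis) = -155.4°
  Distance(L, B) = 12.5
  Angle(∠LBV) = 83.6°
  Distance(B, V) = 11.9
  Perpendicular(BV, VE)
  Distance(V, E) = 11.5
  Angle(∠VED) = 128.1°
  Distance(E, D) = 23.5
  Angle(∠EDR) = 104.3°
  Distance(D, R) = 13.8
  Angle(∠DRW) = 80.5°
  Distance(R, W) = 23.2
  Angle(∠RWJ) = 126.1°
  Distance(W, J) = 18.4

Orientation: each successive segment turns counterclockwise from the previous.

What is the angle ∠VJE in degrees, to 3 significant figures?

91.0°

L is at the origin; LB runs at -155.4° with length 12.5, so B = (-11.4, -5.20). ∠LBV = 83.6° gives BV at -59.0° from the x-axis; with |BV| = 11.9, V = (-5.24, -15.4). The perpendicularity gives VE at right angles to BV, so VE runs at 31.0°; with |VE| = 11.5, E = (4.62, -9.48). ∠VED = 128.1° gives ED at 82.9° from the x-axis; with |ED| = 23.5, D = (7.53, 13.8). ∠EDR = 104.3° gives DR at 159° from the x-axis; with |DR| = 13.8, R = (-5.32, 18.9). ∠DRW = 80.5° gives RW at -102° from the x-axis; with |RW| = 23.2, W = (-10.1, -3.83). ∠RWJ = 126.1° gives WJ at -48.0° from the x-axis; with |WJ| = 18.4, J = (2.21, -17.5). Then cos ∠VJE = JV·JE / (|JV||JE|), giving 91.0°.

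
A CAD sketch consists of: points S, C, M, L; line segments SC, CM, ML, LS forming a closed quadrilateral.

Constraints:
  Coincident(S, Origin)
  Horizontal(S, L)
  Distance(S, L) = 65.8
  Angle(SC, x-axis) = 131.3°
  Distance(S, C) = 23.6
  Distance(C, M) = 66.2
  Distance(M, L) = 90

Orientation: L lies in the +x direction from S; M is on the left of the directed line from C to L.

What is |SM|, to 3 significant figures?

77.3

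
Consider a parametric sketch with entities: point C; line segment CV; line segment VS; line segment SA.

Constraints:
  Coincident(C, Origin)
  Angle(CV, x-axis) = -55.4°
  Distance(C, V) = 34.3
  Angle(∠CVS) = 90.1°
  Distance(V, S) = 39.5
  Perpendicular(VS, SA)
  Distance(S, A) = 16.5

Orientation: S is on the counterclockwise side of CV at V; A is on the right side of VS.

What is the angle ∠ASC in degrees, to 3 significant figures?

131°

∠CVS = 90.1°, so VS runs at -55.4° + (180° − 90.1°) = 34.5° from the x-axis; with |VS| = 39.5, S = V + 39.5·(cos 34.5°, sin 34.5°) = (52.0, -5.86). VS is perpendicular to SA; with |SA| = 16.5 on the right of VS, A = S + 16.5·(0.566, -0.824) = (61.4, -19.5). Then cos ∠ASC = SA·SC / (|SA||SC|), giving 131°.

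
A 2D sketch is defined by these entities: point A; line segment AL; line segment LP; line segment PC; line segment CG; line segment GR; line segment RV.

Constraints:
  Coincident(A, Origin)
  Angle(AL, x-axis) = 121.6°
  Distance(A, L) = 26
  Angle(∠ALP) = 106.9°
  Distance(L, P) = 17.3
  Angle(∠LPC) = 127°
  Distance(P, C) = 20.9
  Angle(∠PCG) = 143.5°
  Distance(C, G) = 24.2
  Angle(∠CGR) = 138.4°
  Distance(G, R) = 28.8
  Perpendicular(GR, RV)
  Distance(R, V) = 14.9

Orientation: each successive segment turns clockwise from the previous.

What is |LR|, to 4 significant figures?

63.58

A is at the origin; AL runs at 121.6° with length 26.0, so L = (-13.62, 22.14). ∠ALP = 106.9° gives LP at 48.50° from the x-axis; with |LP| = 17.3, P = (-2.160, 35.10). ∠LPC = 127.0° gives PC at -4.500° from the x-axis; with |PC| = 20.9, C = (18.68, 33.46). ∠PCG = 143.5° gives CG at -41.00° from the x-axis; with |CG| = 24.2, G = (36.94, 17.59). ∠CGR = 138.4° gives GR at -82.60° from the x-axis; with |GR| = 28.8, R = (40.65, -10.97). Then |LR| = |R − L| = 63.58.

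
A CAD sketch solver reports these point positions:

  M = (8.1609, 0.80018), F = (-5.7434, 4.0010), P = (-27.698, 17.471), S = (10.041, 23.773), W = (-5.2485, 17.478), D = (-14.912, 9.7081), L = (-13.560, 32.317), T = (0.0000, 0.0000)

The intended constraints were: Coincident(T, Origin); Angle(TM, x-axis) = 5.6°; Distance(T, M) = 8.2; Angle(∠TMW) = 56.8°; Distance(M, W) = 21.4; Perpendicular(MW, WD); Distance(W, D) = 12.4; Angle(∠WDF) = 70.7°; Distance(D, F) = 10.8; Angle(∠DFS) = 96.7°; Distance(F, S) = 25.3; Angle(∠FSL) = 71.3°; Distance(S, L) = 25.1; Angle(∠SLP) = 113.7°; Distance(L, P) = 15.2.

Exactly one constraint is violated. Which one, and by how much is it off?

Distance(L, P) = 15.2 — off by 5.30.

T = (0.00, 0.00) ✓; TM at 5.600° ✓; |TM| = 8.200 ✓; ∠TMW = 56.80° ✓; |MW| = 21.40 ✓; ∠(MW, WD) = 90.00° ✓; |WD| = 12.40 ✓; ∠WDF = 70.70° ✓; |DF| = 10.80 ✓; ∠DFS = 96.70° ✓; |FS| = 25.30 ✓; ∠FSL = 71.30° ✓; |SL| = 25.10 ✓; ∠SLP = 113.7° ✓; |LP| = 20.50 ✗.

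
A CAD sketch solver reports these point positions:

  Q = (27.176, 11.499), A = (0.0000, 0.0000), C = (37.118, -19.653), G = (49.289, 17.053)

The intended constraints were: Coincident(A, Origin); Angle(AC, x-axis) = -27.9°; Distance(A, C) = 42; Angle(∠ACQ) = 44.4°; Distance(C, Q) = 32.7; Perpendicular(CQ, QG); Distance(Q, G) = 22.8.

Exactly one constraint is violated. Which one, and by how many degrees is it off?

Perpendicular(CQ, QG) — off by 3.60°.

A = (0.00, 0.00) ✓; AC at -27.90° ✓; |AC| = 42.00 ✓; ∠ACQ = 44.40° ✓; |CQ| = 32.70 ✓; ∠(CQ, QG) = 93.60° ✗; |QG| = 22.80 ✓.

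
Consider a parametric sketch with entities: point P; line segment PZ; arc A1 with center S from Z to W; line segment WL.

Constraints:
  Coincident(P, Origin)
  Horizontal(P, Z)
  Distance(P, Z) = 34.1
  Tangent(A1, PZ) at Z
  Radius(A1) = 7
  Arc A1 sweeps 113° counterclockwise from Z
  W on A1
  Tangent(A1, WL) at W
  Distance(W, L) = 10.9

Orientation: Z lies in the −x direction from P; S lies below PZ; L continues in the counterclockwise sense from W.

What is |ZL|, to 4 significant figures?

19.89

On A1, Z sits at bearing 90° from S; a 113° counterclockwise sweep puts W at bearing 203°, so W = S + 7.0·(cos 203°, sin 203°) = (-40.54, -9.735). The tangent condition forces SW to be normal to WL, so WL runs along (−sin 203°, cos 203°); with |WL| = 10.9, L = (-36.28, -19.77). Then |ZL| = |L − Z| = 19.89.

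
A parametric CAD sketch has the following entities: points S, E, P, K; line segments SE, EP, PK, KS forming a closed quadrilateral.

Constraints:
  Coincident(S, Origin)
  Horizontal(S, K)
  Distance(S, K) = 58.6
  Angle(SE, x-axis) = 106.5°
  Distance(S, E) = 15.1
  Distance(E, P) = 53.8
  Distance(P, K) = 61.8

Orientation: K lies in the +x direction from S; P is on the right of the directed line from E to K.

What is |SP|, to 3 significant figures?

38.7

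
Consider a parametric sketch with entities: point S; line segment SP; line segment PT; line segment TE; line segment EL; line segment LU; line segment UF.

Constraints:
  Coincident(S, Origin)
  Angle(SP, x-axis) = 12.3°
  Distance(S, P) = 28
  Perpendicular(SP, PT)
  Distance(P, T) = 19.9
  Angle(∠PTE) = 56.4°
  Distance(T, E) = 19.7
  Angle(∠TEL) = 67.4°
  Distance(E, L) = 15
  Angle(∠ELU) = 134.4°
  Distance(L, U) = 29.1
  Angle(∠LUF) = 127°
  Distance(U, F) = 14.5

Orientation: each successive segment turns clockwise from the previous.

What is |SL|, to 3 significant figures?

24.1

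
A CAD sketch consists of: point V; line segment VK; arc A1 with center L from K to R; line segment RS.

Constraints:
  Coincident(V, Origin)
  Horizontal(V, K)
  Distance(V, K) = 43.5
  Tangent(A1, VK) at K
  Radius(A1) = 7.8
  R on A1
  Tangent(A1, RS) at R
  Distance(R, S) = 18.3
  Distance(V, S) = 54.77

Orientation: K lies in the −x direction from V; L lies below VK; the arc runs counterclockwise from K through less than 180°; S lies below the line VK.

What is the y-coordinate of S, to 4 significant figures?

-27.29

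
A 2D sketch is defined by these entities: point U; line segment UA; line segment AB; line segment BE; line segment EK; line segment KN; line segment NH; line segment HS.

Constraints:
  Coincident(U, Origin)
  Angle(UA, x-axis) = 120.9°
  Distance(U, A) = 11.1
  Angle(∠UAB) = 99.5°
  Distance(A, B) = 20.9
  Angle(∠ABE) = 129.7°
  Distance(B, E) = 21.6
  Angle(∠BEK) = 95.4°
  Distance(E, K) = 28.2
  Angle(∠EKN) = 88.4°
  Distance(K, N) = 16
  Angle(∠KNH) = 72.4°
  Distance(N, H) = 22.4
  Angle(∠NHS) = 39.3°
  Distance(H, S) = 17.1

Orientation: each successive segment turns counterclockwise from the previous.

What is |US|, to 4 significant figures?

27.14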